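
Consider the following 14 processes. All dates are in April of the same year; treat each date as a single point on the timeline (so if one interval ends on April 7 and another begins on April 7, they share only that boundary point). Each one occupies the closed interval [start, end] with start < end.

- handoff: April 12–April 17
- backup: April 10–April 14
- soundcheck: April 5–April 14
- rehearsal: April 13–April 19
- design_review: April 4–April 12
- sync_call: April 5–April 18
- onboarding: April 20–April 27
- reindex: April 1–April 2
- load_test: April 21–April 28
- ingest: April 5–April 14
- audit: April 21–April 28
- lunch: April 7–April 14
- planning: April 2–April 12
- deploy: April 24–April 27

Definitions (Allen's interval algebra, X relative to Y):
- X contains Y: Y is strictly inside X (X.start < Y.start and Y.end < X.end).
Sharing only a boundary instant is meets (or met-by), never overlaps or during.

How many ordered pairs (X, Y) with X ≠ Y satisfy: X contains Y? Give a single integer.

5

Checking all 182 ordered pairs for relation 'contains'; matching pairs in alphabetical order:
(audit, deploy): audit contains deploy ✓
(load_test, deploy): load_test contains deploy ✓
(sync_call, backup): sync_call contains backup ✓
(sync_call, handoff): sync_call contains handoff ✓
(sync_call, lunch): sync_call contains lunch ✓
Count: 5.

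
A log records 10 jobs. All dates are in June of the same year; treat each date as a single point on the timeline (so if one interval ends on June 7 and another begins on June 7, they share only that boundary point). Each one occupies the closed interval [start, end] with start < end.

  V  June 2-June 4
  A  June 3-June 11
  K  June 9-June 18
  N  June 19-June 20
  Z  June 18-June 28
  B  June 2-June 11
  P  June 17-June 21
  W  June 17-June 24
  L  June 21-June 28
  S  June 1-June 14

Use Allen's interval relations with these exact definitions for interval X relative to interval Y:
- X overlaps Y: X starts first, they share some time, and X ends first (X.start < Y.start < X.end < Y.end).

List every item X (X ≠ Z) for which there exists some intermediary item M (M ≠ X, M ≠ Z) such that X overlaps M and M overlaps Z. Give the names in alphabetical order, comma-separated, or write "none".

K

Target Z = [June 18, June 28].
Intermediaries M with M overlaps Z: P, W.
Via P — items with X overlaps P: K.
Via W — items with X overlaps W: K.
Union: K.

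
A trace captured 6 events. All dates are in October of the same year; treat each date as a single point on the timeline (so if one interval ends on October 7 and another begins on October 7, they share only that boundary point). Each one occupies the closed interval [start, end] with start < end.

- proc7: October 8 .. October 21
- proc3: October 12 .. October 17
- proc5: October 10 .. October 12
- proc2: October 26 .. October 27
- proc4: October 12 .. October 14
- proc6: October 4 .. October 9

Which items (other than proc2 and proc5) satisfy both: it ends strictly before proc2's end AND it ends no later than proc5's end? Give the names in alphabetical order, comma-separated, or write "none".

Conditions: its end is strictly before proc2's end (X.end < October 27) AND its end is no later than proc5's end (X.end <= October 12).
proc3: end October 17 < October 27? ✓; end October 17 <= October 12? ✗ → no.
proc4: end October 14 < October 27? ✓; end October 14 <= October 12? ✗ → no.
proc6: end October 9 < October 27? ✓; end October 9 <= October 12? ✓ → yes.
proc7: end October 21 < October 27? ✓; end October 21 <= October 12? ✗ → no.
Result: proc6.

proc6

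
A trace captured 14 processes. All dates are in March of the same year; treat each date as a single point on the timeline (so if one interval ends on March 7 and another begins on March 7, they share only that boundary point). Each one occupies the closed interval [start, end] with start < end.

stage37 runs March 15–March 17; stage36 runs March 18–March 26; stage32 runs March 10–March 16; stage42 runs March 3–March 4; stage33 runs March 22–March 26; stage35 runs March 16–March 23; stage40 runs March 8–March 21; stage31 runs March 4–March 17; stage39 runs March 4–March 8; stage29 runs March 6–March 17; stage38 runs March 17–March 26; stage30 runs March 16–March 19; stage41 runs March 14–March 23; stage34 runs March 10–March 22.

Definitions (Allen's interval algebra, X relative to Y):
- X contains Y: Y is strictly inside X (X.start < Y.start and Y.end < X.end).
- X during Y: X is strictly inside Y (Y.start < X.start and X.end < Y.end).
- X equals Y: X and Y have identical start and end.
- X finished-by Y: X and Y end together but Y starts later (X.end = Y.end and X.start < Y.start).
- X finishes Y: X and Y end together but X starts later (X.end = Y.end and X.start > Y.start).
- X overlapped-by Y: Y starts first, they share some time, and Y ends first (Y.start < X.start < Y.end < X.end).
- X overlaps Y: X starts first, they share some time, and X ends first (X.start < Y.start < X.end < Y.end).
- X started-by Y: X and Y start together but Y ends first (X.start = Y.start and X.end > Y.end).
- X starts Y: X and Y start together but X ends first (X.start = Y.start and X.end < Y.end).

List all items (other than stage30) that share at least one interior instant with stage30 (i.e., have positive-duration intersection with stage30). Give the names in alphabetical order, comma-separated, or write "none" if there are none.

Target stage30 = [March 16, March 19].
stage29 [March 6, March 17] → overlaps → yes.
stage31 [March 4, March 17] → overlaps → yes.
stage32 [March 10, March 16] → meets → no.
stage33 [March 22, March 26] → after → no.
stage34 [March 10, March 22] → contains → yes.
stage35 [March 16, March 23] → started-by → yes.
stage36 [March 18, March 26] → overlapped-by → yes.
stage37 [March 15, March 17] → overlaps → yes.
stage38 [March 17, March 26] → overlapped-by → yes.
stage39 [March 4, March 8] → before → no.
stage40 [March 8, March 21] → contains → yes.
stage41 [March 14, March 23] → contains → yes.
stage42 [March 3, March 4] → before → no.
Result: stage29, stage31, stage34, stage35, stage36, stage37, stage38, stage40, stage41.

stage29, stage31, stage34, stage35, stage36, stage37, stage38, stage40, stage41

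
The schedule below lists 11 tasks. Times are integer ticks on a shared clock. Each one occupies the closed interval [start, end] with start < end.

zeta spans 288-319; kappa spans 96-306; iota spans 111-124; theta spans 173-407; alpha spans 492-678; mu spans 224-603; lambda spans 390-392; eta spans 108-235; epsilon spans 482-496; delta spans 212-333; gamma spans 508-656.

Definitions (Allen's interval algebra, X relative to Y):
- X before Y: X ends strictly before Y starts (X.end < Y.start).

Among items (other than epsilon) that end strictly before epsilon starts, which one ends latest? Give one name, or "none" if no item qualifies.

theta

Target epsilon = [482, 496].
alpha [492, 678] → overlapped-by → excluded.
delta [212, 333] → before → candidate.
eta [108, 235] → before → candidate.
gamma [508, 656] → after → excluded.
iota [111, 124] → before → candidate.
kappa [96, 306] → before → candidate.
lambda [390, 392] → before → candidate.
mu [224, 603] → contains → excluded.
theta [173, 407] → before → candidate.
zeta [288, 319] → before → candidate.
Among candidates, latest end is 407 → theta.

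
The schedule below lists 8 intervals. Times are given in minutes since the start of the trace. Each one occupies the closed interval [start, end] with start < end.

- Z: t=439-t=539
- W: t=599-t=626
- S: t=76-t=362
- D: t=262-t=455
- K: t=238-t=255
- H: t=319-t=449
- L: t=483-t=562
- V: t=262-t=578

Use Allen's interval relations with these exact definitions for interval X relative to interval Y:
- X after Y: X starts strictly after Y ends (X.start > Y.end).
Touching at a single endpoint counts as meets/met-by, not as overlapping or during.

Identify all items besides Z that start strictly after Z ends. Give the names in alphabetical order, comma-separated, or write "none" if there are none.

Target Z = [t=439, t=539].
D [t=262, t=455] → overlaps → no.
H [t=319, t=449] → overlaps → no.
K [t=238, t=255] → before → no.
L [t=483, t=562] → overlapped-by → no.
S [t=76, t=362] → before → no.
V [t=262, t=578] → contains → no.
W [t=599, t=626] → after → yes.
Result: W.

W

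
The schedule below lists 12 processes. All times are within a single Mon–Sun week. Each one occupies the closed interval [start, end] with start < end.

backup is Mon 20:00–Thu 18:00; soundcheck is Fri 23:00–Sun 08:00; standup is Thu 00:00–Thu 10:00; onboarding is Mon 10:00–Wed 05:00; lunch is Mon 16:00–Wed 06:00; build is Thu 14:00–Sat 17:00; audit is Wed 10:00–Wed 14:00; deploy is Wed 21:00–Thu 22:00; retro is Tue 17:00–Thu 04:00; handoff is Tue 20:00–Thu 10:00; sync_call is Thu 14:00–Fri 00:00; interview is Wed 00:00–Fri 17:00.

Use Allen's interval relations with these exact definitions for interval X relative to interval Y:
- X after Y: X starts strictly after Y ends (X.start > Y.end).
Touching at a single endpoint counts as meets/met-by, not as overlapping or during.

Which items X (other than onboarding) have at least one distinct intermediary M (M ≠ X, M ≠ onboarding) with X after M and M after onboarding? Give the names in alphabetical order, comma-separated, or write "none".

Target onboarding = [Mon 10:00, Wed 05:00].
Intermediaries M with M after onboarding: audit, build, deploy, soundcheck, standup, sync_call.
Via audit — items with X after audit: build, deploy, soundcheck, standup, sync_call.
Via build — items with X after build: none.
Via deploy — items with X after deploy: soundcheck.
Via soundcheck — items with X after soundcheck: none.
Via standup — items with X after standup: build, soundcheck, sync_call.
Via sync_call — items with X after sync_call: soundcheck.
Union: build, deploy, soundcheck, standup, sync_call.

build, deploy, soundcheck, standup, sync_call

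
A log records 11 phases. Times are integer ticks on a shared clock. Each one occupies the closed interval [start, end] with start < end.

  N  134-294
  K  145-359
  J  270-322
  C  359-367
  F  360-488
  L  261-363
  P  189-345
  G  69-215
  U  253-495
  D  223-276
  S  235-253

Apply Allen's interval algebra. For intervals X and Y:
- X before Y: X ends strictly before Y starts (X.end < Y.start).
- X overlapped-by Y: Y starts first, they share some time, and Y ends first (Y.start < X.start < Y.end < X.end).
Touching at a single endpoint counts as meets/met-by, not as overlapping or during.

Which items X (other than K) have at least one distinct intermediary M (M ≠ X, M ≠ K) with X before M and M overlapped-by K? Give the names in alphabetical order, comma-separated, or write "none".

Target K = [145, 359].
Intermediaries M with M overlapped-by K: L, U.
Via L — items with X before L: G, S.
Via U — items with X before U: G.
Union: G, S.

G, S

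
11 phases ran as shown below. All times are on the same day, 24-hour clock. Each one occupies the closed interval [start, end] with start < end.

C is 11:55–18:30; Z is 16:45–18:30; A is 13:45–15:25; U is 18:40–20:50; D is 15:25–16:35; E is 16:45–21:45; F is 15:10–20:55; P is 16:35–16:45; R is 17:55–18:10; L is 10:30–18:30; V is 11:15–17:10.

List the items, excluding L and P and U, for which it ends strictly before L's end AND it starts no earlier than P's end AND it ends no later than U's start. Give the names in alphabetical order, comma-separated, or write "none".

R

Conditions: its end is strictly before L's end (X.end < 18:30) AND its start is no earlier than P's end (X.start >= 16:45) AND its end is no later than U's start (X.end <= 18:40).
A: end 15:25 < 18:30? ✓; start 13:45 >= 16:45? ✗; end 15:25 <= 18:40? ✓ → no.
C: end 18:30 < 18:30? ✗; start 11:55 >= 16:45? ✗; end 18:30 <= 18:40? ✓ → no.
D: end 16:35 < 18:30? ✓; start 15:25 >= 16:45? ✗; end 16:35 <= 18:40? ✓ → no.
E: end 21:45 < 18:30? ✗; start 16:45 >= 16:45? ✓; end 21:45 <= 18:40? ✗ → no.
F: end 20:55 < 18:30? ✗; start 15:10 >= 16:45? ✗; end 20:55 <= 18:40? ✗ → no.
R: end 18:10 < 18:30? ✓; start 17:55 >= 16:45? ✓; end 18:10 <= 18:40? ✓ → yes.
V: end 17:10 < 18:30? ✓; start 11:15 >= 16:45? ✗; end 17:10 <= 18:40? ✓ → no.
Z: end 18:30 < 18:30? ✗; start 16:45 >= 16:45? ✓; end 18:30 <= 18:40? ✓ → no.
Result: R.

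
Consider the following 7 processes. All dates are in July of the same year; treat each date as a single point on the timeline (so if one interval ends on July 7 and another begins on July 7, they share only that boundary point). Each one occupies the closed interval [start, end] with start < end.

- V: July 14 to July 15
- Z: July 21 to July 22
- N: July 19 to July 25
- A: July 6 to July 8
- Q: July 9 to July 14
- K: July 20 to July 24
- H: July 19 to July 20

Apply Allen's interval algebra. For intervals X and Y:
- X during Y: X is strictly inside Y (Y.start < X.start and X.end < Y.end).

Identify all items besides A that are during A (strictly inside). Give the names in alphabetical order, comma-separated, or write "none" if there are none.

Target A = [July 6, July 8].
H [July 19, July 20] → after → no.
K [July 20, July 24] → after → no.
N [July 19, July 25] → after → no.
Q [July 9, July 14] → after → no.
V [July 14, July 15] → after → no.
Z [July 21, July 22] → after → no.
Result: none.

none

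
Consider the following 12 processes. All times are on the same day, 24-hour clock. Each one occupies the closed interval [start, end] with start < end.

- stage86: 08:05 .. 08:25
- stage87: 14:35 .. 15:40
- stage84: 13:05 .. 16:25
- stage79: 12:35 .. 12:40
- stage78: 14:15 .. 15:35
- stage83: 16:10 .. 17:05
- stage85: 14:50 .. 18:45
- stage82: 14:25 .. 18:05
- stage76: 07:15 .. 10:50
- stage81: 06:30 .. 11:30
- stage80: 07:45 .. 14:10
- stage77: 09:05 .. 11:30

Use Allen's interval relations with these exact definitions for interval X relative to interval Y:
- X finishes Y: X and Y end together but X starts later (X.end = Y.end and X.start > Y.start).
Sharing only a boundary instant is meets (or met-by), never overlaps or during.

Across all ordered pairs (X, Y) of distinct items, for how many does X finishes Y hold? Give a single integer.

Checking all 132 ordered pairs for relation 'finishes'; matching pairs in alphabetical order:
(stage77, stage81): stage77 finishes stage81 ✓
Count: 1.

1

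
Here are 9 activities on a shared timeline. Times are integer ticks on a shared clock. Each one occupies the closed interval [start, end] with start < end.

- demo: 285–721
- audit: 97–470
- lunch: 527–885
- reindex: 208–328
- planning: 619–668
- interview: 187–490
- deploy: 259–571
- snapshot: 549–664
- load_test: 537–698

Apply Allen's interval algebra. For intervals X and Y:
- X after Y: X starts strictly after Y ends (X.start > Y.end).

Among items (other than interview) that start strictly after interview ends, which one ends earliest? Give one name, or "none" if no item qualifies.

Target interview = [187, 490].
audit [97, 470] → overlaps → excluded.
demo [285, 721] → overlapped-by → excluded.
deploy [259, 571] → overlapped-by → excluded.
load_test [537, 698] → after → candidate.
lunch [527, 885] → after → candidate.
planning [619, 668] → after → candidate.
reindex [208, 328] → during → excluded.
snapshot [549, 664] → after → candidate.
Among candidates, earliest end is 664 → snapshot.

snapshot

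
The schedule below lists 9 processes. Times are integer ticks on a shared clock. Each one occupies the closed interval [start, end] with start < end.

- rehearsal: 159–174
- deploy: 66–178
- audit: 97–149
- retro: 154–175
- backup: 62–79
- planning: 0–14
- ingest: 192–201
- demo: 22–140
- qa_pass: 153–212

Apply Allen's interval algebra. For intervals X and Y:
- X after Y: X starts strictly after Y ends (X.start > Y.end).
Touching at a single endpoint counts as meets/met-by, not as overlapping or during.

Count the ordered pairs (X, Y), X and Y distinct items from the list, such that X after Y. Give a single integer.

24

Checking all 72 ordered pairs for relation 'after'; matching pairs in alphabetical order:
(audit, backup): audit after backup ✓
(audit, planning): audit after planning ✓
(backup, planning): backup after planning ✓
(demo, planning): demo after planning ✓
(deploy, planning): deploy after planning ✓
(ingest, audit): ingest after audit ✓
(ingest, backup): ingest after backup ✓
(ingest, demo): ingest after demo ✓
(ingest, deploy): ingest after deploy ✓
(ingest, planning): ingest after planning ✓
(ingest, rehearsal): ingest after rehearsal ✓
(ingest, retro): ingest after retro ✓
(qa_pass, audit): qa_pass after audit ✓
(qa_pass, backup): qa_pass after backup ✓
(qa_pass, demo): qa_pass after demo ✓
(qa_pass, planning): qa_pass after planning ✓
(rehearsal, audit): rehearsal after audit ✓
(rehearsal, backup): rehearsal after backup ✓
(rehearsal, demo): rehearsal after demo ✓
(rehearsal, planning): rehearsal after planning ✓
(retro, audit): retro after audit ✓
(retro, backup): retro after backup ✓
(retro, demo): retro after demo ✓
(retro, planning): retro after planning ✓
Count: 24.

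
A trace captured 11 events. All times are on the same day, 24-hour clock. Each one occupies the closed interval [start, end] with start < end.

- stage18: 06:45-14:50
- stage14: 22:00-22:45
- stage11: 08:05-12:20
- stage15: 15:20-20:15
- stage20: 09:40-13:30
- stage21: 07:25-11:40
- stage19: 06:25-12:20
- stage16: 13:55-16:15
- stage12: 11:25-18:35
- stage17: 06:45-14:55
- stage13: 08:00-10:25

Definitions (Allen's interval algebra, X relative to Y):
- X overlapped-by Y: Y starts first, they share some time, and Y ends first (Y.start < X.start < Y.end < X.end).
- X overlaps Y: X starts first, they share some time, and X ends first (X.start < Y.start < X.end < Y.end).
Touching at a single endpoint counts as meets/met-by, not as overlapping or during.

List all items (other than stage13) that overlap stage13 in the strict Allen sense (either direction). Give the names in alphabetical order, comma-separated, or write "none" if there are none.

stage11, stage20

Target stage13 = [08:00, 10:25].
stage11 [08:05, 12:20] → overlapped-by → yes.
stage12 [11:25, 18:35] → after → no.
stage14 [22:00, 22:45] → after → no.
stage15 [15:20, 20:15] → after → no.
stage16 [13:55, 16:15] → after → no.
stage17 [06:45, 14:55] → contains → no.
stage18 [06:45, 14:50] → contains → no.
stage19 [06:25, 12:20] → contains → no.
stage20 [09:40, 13:30] → overlapped-by → yes.
stage21 [07:25, 11:40] → contains → no.
Result: stage11, stage20.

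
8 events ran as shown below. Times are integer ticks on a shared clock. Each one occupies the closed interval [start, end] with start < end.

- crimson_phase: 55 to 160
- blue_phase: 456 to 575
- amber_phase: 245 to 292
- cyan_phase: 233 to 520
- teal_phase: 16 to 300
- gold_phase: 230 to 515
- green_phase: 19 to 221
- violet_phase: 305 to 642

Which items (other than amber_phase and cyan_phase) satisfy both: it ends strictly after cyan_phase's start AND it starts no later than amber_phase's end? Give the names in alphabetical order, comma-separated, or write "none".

gold_phase, teal_phase

Conditions: its end is strictly after cyan_phase's start (X.end > 233) AND its start is no later than amber_phase's end (X.start <= 292).
blue_phase: end 575 > 233? ✓; start 456 <= 292? ✗ → no.
crimson_phase: end 160 > 233? ✗; start 55 <= 292? ✓ → no.
gold_phase: end 515 > 233? ✓; start 230 <= 292? ✓ → yes.
green_phase: end 221 > 233? ✗; start 19 <= 292? ✓ → no.
teal_phase: end 300 > 233? ✓; start 16 <= 292? ✓ → yes.
violet_phase: end 642 > 233? ✓; start 305 <= 292? ✗ → no.
Result: gold_phase, teal_phase.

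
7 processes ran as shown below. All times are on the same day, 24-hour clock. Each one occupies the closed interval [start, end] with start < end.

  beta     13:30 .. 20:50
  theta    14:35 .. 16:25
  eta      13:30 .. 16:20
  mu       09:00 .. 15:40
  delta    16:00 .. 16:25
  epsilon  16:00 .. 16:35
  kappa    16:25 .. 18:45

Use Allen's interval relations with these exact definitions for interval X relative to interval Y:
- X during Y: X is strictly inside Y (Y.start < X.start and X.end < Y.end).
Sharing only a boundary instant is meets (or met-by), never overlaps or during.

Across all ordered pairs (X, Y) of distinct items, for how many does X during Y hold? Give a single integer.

Checking all 42 ordered pairs for relation 'during'; matching pairs in alphabetical order:
(delta, beta): delta during beta ✓
(epsilon, beta): epsilon during beta ✓
(kappa, beta): kappa during beta ✓
(theta, beta): theta during beta ✓
Count: 4.

4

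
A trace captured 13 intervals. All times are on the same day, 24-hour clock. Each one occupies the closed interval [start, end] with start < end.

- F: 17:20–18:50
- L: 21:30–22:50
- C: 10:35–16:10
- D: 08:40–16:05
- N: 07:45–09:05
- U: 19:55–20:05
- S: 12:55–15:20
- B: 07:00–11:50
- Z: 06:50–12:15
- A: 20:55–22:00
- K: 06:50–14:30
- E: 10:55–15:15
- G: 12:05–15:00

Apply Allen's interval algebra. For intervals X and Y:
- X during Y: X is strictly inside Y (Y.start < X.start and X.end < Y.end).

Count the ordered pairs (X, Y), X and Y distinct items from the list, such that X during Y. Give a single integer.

Checking all 156 ordered pairs for relation 'during'; matching pairs in alphabetical order:
(B, K): B during K ✓
(B, Z): B during Z ✓
(E, C): E during C ✓
(E, D): E during D ✓
(G, C): G during C ✓
(G, D): G during D ✓
(G, E): G during E ✓
(N, B): N during B ✓
(N, K): N during K ✓
(N, Z): N during Z ✓
(S, C): S during C ✓
(S, D): S during D ✓
Count: 12.

12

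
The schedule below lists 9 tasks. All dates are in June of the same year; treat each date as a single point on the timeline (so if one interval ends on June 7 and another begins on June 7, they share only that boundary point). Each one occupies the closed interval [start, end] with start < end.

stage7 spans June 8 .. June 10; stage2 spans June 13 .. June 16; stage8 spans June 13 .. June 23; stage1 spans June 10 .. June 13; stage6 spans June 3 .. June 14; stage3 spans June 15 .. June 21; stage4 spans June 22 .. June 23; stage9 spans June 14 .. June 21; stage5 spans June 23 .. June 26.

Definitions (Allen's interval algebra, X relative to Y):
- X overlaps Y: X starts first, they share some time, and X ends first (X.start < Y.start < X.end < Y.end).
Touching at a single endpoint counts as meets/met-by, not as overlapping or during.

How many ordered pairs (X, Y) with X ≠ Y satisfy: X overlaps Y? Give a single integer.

Checking all 72 ordered pairs for relation 'overlaps'; matching pairs in alphabetical order:
(stage2, stage3): stage2 overlaps stage3 ✓
(stage2, stage9): stage2 overlaps stage9 ✓
(stage6, stage2): stage6 overlaps stage2 ✓
(stage6, stage8): stage6 overlaps stage8 ✓
Count: 4.

4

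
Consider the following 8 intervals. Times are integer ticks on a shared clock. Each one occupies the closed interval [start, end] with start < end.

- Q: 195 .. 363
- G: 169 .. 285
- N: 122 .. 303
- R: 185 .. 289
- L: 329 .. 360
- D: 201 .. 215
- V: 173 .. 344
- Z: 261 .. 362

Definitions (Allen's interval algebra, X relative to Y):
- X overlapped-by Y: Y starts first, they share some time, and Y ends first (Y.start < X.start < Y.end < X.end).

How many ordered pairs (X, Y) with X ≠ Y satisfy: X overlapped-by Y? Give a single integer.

Checking all 56 ordered pairs for relation 'overlapped-by'; matching pairs in alphabetical order:
(L, V): L overlapped-by V ✓
(Q, G): Q overlapped-by G ✓
(Q, N): Q overlapped-by N ✓
(Q, R): Q overlapped-by R ✓
(Q, V): Q overlapped-by V ✓
(R, G): R overlapped-by G ✓
(V, G): V overlapped-by G ✓
(V, N): V overlapped-by N ✓
(Z, G): Z overlapped-by G ✓
(Z, N): Z overlapped-by N ✓
(Z, R): Z overlapped-by R ✓
(Z, V): Z overlapped-by V ✓
Count: 12.

12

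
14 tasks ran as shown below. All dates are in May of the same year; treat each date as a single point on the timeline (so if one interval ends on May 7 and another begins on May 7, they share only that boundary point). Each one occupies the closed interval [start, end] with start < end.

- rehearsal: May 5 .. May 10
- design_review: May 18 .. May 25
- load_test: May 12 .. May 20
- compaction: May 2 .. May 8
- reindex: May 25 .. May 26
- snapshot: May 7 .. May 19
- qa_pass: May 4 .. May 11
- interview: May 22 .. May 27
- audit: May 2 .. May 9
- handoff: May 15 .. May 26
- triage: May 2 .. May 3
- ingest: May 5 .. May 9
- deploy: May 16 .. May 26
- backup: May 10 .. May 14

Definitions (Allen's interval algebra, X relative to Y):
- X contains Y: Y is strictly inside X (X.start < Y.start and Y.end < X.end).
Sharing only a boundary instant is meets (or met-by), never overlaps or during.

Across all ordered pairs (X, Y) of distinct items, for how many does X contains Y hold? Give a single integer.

6

Checking all 182 ordered pairs for relation 'contains'; matching pairs in alphabetical order:
(deploy, design_review): deploy contains design_review ✓
(handoff, design_review): handoff contains design_review ✓
(interview, reindex): interview contains reindex ✓
(qa_pass, ingest): qa_pass contains ingest ✓
(qa_pass, rehearsal): qa_pass contains rehearsal ✓
(snapshot, backup): snapshot contains backup ✓
Count: 6.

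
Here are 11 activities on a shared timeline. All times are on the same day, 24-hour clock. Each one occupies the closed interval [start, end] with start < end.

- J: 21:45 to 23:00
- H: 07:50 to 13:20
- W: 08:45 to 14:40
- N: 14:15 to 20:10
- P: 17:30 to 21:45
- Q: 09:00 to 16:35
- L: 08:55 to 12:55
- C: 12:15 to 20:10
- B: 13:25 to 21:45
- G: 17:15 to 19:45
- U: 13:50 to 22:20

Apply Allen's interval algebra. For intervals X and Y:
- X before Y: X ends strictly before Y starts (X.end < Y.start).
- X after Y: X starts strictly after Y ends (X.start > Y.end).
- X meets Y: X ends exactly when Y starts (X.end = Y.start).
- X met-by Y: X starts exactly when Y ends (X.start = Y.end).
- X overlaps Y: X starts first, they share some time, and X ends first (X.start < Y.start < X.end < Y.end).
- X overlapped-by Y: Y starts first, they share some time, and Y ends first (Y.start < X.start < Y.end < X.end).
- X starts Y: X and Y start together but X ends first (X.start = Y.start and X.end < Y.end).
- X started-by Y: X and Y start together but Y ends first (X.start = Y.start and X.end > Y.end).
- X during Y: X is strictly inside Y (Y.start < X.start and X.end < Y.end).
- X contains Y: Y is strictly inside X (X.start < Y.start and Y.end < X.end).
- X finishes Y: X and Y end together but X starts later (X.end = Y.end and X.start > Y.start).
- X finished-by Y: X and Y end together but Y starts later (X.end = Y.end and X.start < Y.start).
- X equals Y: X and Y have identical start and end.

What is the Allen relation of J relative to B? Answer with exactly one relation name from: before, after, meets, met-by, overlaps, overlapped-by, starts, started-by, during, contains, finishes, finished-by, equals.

met-by

J = [21:45, 23:00]; B = [13:25, 21:45].
Compare endpoints: J.start > B.start, J.start = B.end, J.end > B.start, J.end > B.end.
That pattern is 'met-by'.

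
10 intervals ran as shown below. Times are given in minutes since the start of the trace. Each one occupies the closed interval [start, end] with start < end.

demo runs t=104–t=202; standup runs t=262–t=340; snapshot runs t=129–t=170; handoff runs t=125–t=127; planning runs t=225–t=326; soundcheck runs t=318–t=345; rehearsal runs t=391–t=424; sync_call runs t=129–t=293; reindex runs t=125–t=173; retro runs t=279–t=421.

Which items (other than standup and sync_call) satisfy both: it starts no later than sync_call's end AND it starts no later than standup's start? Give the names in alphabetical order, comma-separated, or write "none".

demo, handoff, planning, reindex, snapshot

Conditions: its start is no later than sync_call's end (X.start <= t=293) AND its start is no later than standup's start (X.start <= t=262).
demo: start t=104 <= t=293? ✓; start t=104 <= t=262? ✓ → yes.
handoff: start t=125 <= t=293? ✓; start t=125 <= t=262? ✓ → yes.
planning: start t=225 <= t=293? ✓; start t=225 <= t=262? ✓ → yes.
rehearsal: start t=391 <= t=293? ✗; start t=391 <= t=262? ✗ → no.
reindex: start t=125 <= t=293? ✓; start t=125 <= t=262? ✓ → yes.
retro: start t=279 <= t=293? ✓; start t=279 <= t=262? ✗ → no.
snapshot: start t=129 <= t=293? ✓; start t=129 <= t=262? ✓ → yes.
soundcheck: start t=318 <= t=293? ✗; start t=318 <= t=262? ✗ → no.
Result: demo, handoff, planning, reindex, snapshot.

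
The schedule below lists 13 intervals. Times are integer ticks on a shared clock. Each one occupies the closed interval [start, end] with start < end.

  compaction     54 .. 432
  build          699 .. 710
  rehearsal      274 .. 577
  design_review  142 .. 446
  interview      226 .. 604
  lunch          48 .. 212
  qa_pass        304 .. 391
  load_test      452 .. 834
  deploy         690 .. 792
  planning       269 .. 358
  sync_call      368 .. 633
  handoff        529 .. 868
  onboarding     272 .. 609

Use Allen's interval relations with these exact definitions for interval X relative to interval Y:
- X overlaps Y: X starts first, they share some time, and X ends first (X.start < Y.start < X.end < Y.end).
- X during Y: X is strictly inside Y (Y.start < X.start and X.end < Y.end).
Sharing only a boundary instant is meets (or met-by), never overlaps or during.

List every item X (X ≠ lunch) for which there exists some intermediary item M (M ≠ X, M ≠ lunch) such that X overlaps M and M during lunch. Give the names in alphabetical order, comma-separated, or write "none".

Target lunch = [48, 212].
Intermediaries M with M during lunch: none.
Union: none.

none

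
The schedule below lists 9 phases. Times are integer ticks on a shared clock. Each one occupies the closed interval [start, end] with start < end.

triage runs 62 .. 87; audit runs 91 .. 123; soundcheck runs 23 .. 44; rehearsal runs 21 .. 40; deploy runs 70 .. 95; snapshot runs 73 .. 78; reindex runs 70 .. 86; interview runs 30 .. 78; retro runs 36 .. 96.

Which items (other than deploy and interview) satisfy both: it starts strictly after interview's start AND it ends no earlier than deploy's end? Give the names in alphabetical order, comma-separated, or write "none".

audit, retro

Conditions: its start is strictly after interview's start (X.start > 30) AND its end is no earlier than deploy's end (X.end >= 95).
audit: start 91 > 30? ✓; end 123 >= 95? ✓ → yes.
rehearsal: start 21 > 30? ✗; end 40 >= 95? ✗ → no.
reindex: start 70 > 30? ✓; end 86 >= 95? ✗ → no.
retro: start 36 > 30? ✓; end 96 >= 95? ✓ → yes.
snapshot: start 73 > 30? ✓; end 78 >= 95? ✗ → no.
soundcheck: start 23 > 30? ✗; end 44 >= 95? ✗ → no.
triage: start 62 > 30? ✓; end 87 >= 95? ✗ → no.
Result: audit, retro.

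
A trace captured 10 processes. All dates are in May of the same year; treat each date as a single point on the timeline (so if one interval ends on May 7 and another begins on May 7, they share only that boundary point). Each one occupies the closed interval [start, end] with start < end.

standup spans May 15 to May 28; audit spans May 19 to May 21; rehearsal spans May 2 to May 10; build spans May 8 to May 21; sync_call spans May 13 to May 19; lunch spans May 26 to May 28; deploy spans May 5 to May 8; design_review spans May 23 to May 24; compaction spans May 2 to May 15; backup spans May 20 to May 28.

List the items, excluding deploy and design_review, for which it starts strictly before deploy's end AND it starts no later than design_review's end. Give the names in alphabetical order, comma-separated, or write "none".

Conditions: its start is strictly before deploy's end (X.start < May 8) AND its start is no later than design_review's end (X.start <= May 24).
audit: start May 19 < May 8? ✗; start May 19 <= May 24? ✓ → no.
backup: start May 20 < May 8? ✗; start May 20 <= May 24? ✓ → no.
build: start May 8 < May 8? ✗; start May 8 <= May 24? ✓ → no.
compaction: start May 2 < May 8? ✓; start May 2 <= May 24? ✓ → yes.
lunch: start May 26 < May 8? ✗; start May 26 <= May 24? ✗ → no.
rehearsal: start May 2 < May 8? ✓; start May 2 <= May 24? ✓ → yes.
standup: start May 15 < May 8? ✗; start May 15 <= May 24? ✓ → no.
sync_call: start May 13 < May 8? ✗; start May 13 <= May 24? ✓ → no.
Result: compaction, rehearsal.

compaction, rehearsal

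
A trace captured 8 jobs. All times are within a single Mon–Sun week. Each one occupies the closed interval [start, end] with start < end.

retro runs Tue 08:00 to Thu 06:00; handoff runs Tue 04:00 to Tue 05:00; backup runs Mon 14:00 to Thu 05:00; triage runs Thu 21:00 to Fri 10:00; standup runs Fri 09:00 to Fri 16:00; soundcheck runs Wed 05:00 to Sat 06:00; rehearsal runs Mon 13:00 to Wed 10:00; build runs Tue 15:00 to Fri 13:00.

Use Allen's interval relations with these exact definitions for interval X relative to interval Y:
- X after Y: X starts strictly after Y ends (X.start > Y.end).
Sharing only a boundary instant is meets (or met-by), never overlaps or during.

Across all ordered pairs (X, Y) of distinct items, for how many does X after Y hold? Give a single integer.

11

Checking all 56 ordered pairs for relation 'after'; matching pairs in alphabetical order:
(build, handoff): build after handoff ✓
(retro, handoff): retro after handoff ✓
(soundcheck, handoff): soundcheck after handoff ✓
(standup, backup): standup after backup ✓
(standup, handoff): standup after handoff ✓
(standup, rehearsal): standup after rehearsal ✓
(standup, retro): standup after retro ✓
(triage, backup): triage after backup ✓
(triage, handoff): triage after handoff ✓
(triage, rehearsal): triage after rehearsal ✓
(triage, retro): triage after retro ✓
Count: 11.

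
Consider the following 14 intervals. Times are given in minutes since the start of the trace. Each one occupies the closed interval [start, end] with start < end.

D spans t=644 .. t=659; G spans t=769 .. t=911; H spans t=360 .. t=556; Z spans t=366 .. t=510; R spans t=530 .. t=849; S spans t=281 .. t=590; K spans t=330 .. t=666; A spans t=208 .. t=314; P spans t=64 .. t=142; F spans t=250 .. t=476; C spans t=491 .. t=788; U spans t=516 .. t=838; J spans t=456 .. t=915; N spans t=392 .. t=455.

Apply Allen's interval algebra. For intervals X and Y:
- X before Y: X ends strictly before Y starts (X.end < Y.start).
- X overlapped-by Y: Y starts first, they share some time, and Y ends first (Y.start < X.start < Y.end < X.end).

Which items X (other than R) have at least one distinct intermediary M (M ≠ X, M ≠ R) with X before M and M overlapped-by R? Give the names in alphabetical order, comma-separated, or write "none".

A, D, F, H, K, N, P, S, Z

Target R = [t=530, t=849].
Intermediaries M with M overlapped-by R: G.
Via G — items with X before G: A, D, F, H, K, N, P, S, Z.
Union: A, D, F, H, K, N, P, S, Z.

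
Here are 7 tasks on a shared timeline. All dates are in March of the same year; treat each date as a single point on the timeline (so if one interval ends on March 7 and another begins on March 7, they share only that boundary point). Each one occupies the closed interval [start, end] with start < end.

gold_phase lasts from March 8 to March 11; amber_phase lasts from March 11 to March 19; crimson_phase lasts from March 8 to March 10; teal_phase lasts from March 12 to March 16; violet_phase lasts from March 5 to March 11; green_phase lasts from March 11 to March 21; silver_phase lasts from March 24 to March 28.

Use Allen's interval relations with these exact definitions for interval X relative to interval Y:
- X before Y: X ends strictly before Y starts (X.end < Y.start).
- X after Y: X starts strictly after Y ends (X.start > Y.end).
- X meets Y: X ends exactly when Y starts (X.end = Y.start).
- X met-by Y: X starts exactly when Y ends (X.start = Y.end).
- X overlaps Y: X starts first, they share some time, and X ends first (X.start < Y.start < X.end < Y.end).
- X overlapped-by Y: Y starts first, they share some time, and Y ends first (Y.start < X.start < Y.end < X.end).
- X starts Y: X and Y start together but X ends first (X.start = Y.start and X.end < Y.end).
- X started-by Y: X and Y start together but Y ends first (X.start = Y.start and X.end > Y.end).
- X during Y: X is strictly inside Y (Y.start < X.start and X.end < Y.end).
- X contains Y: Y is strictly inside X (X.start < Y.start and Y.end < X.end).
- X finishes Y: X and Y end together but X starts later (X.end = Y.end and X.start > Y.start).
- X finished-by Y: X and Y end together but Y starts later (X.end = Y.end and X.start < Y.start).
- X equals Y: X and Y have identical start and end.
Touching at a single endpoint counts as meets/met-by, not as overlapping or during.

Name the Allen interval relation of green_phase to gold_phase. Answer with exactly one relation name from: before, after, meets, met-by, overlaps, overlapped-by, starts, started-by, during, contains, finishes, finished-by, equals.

green_phase = [March 11, March 21]; gold_phase = [March 8, March 11].
Compare endpoints: green_phase.start > gold_phase.start, green_phase.start = gold_phase.end, green_phase.end > gold_phase.start, green_phase.end > gold_phase.end.
That pattern is 'met-by'.

met-by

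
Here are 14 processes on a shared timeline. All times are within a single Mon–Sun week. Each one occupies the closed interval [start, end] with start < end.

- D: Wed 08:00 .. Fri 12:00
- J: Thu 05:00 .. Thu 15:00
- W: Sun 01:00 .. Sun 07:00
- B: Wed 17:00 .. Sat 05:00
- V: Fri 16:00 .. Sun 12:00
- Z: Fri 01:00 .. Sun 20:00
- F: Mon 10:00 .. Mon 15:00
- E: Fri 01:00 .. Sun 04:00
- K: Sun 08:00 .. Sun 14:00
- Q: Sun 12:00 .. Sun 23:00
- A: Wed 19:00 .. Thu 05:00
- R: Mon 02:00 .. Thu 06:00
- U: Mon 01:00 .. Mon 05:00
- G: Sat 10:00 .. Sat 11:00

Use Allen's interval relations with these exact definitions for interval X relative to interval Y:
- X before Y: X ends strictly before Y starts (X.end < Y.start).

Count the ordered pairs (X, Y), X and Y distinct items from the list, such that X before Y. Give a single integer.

Checking all 182 ordered pairs for relation 'before'; matching pairs in alphabetical order:
(A, E): A before E ✓
(A, G): A before G ✓
(A, K): A before K ✓
(A, Q): A before Q ✓
(A, V): A before V ✓
(A, W): A before W ✓
(A, Z): A before Z ✓
(B, G): B before G ✓
(B, K): B before K ✓
(B, Q): B before Q ✓
(B, W): B before W ✓
(D, G): D before G ✓
(D, K): D before K ✓
(D, Q): D before Q ✓
(D, V): D before V ✓
(D, W): D before W ✓
(E, K): E before K ✓
(E, Q): E before Q ✓
(F, A): F before A ✓
(F, B): F before B ✓
(F, D): F before D ✓
(F, E): F before E ✓
(F, G): F before G ✓
(F, J): F before J ✓
... plus 36 further pairs not listed.
Count: 60.

60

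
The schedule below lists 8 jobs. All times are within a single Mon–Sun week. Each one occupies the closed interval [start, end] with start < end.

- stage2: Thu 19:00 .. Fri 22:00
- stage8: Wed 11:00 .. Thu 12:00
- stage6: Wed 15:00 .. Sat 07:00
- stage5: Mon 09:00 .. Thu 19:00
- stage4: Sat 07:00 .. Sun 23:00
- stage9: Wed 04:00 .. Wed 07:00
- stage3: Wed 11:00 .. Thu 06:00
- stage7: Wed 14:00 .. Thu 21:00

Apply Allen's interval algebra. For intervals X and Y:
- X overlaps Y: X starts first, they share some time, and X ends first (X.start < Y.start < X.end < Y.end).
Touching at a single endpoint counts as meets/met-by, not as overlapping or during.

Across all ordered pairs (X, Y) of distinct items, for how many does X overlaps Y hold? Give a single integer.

Checking all 56 ordered pairs for relation 'overlaps'; matching pairs in alphabetical order:
(stage3, stage6): stage3 overlaps stage6 ✓
(stage3, stage7): stage3 overlaps stage7 ✓
(stage5, stage6): stage5 overlaps stage6 ✓
(stage5, stage7): stage5 overlaps stage7 ✓
(stage7, stage2): stage7 overlaps stage2 ✓
(stage7, stage6): stage7 overlaps stage6 ✓
(stage8, stage6): stage8 overlaps stage6 ✓
(stage8, stage7): stage8 overlaps stage7 ✓
Count: 8.

8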